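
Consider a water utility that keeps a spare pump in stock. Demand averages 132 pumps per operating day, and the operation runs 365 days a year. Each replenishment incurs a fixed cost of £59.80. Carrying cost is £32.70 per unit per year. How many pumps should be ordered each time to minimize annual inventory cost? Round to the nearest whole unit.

Q* ≈ 420 pumps

Annual demand D = 132 × 365 = 48,180.
EOQ = √(2DS / H) = √(2 × 48,180 × 59.8 / 32.7).
= √(5,762,328 / 32.7) = √176,217.9817 ≈ 419.783.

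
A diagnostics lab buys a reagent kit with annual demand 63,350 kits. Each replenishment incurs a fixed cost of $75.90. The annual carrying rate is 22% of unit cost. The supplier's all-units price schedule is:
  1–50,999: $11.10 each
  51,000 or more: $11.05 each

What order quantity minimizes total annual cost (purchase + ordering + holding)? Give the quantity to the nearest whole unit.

Q* ≈ 1,984 kits

Holding cost per unit per year at price C is H = 0.22·C.
Candidates are each tier's EOQ (if it falls in that tier) and each price-break quantity.
EOQ at $11.10 = 1984.4 (feasible in tier 1): TC = 63,350×$11.10 + (63,350/1984.4)×75.9 + (1984.4/2)×0.22×$11.10 = $708,030.98.
EOQ at $11.05 = 1988.9 < 51000, so use break Q=51000: TC = 63,350×$11.05 + (63,350/51000.0)×75.9 + (51000.0/2)×0.22×$11.05 = $762,102.28.
Lowest total cost is $708,030.98 at Q = 1984.4.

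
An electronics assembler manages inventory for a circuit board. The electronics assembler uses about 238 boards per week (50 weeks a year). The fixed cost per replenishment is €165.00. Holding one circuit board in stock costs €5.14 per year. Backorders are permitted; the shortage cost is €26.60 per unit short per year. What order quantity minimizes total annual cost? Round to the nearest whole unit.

Q* ≈ 955 boards

Annual demand D = 238 × 50 = 11,900.
With planned backorders, Q* = √(2DS/H) · √((H+B)/B).
√(2DS/H) = √(2 × 11,900 × 165 / 5.14) = 874.075.
√((H+B)/B) = √((5.14+26.6)/26.6) = 1.0924.
Q* ≈ 954.798.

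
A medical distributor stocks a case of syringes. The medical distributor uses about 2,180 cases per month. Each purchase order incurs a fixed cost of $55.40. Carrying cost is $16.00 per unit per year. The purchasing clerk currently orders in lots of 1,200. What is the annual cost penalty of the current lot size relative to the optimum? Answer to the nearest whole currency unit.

Extra cost ≈ $3,998 per year

Annual demand D = 2,180 × 12 = 26,160.
EOQ = √(2DS/H) = √(2 × 26,160 × 55.4 / 16) ≈ 425.63.
Cost at Q* = (D/Q*)S + (Q*/2)H = √(2DSH) ≈ $6,810.03.
Cost at Q = 1,200: (26,160/1,200)×55.4 + (1,200/2)×16 = $1,207.72 + $9,600.00 = $10,807.72.
Excess = $10,807.72 − $6,810.03 = $3,997.69.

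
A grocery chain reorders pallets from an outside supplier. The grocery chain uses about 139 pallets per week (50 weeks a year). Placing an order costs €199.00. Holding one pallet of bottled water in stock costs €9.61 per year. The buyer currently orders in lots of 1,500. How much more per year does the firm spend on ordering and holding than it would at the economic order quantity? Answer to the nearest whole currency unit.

Annual demand D = 139 × 50 = 6,950.
EOQ = √(2DS/H) = √(2 × 6,950 × 199 / 9.61) ≈ 536.50.
Cost at Q* = (D/Q*)S + (Q*/2)H = √(2DSH) ≈ €5,155.79.
Cost at Q = 1,500: (6,950/1,500)×199 + (1,500/2)×9.61 = €922.03 + €7,207.50 = €8,129.53.
Excess = €8,129.53 − €5,155.79 = €2,973.74.

Extra cost ≈ €2,974 per year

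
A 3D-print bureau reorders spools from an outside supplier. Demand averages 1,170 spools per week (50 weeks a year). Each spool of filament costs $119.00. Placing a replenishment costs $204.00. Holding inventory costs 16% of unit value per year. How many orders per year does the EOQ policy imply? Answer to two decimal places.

N ≈ 52.25 orders per year

Annual demand D = 1,170 × 50 = 58,500.
Holding cost H = 0.16 × $119.00 = $19.0400 per unit per year.
The optimal lot size = √(2DS/H) = √(2 × 58,500 × 204 / 19.04) ≈ 1119.63.
Orders per year = D / Q* = 58,500 / 1119.63 ≈ 52.249.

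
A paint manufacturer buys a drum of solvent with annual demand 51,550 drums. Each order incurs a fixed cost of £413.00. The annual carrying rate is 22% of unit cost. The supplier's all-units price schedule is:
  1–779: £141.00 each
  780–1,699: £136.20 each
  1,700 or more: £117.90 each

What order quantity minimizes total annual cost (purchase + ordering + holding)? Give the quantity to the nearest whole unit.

Holding cost per unit per year at price C is H = 0.22·C.
Evaluate total cost at each tier's feasible EOQ or, if the EOQ is below the tier, at the tier's minimum quantity.
Tier 1 (£141.00): EOQ = 1171.6 exceeds tier's upper bound 779, so this tier is dominated.
EOQ at £136.20 = 1192.1 (feasible in tier 2): TC = 51,550×£136.20 + (51,550/1192.1)×413 + (1192.1/2)×0.22×£136.20 = £7,056,829.41.
EOQ at £117.90 = 1281.3 < 1700, so use break Q=1700: TC = 51,550×£117.90 + (51,550/1700.0)×413 + (1700.0/2)×0.22×£117.90 = £6,112,315.92.
Lowest total cost is £6,112,315.92 at Q = 1700.0.

Q* ≈ 1,700 drums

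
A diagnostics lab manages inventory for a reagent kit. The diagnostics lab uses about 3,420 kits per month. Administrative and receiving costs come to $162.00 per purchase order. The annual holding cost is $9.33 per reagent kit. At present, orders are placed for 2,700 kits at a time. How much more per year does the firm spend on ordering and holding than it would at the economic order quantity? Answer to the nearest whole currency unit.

Annual demand D = 3,420 × 12 = 41,040.
EOQ = √(2DS/H) = √(2 × 41,040 × 162 / 9.33) ≈ 1193.81.
Cost at Q* = (D/Q*)S + (Q*/2)H = √(2DSH) ≈ $11,138.25.
Cost at Q = 2,700: (41,040/2,700)×162 + (2,700/2)×9.33 = $2,462.40 + $12,595.50 = $15,057.90.
Excess = $15,057.90 − $11,138.25 = $3,919.65.

Extra cost ≈ $3,920 per year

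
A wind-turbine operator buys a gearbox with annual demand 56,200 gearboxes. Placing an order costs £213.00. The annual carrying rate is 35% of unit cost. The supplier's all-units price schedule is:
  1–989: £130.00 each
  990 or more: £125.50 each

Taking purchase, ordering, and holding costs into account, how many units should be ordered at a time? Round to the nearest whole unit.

Holding cost per unit per year at price C is H = 0.35·C.
Evaluate total cost at each tier's feasible EOQ or, if the EOQ is below the tier, at the tier's minimum quantity.
EOQ at £130.00 = 725.4 (feasible in tier 1): TC = 56,200×£130.00 + (56,200/725.4)×213 + (725.4/2)×0.35×£130.00 = £7,339,004.92.
EOQ at £125.50 = 738.3 < 990, so use break Q=990: TC = 56,200×£125.50 + (56,200/990.0)×213 + (990.0/2)×0.35×£125.50 = £7,086,934.39.
Lowest total cost is £7,086,934.39 at Q = 990.0.

Q* ≈ 990 gearboxes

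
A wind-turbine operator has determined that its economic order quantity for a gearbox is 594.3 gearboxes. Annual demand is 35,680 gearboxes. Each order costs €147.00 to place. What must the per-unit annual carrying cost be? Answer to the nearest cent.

H ≈ €29.70

Squaring Q* = √(2DS/H) gives Q*² = 2DS/H.
From Q* = √(2DS/H): H = 2DS / Q*² = 2 × 35,680 × 147 / 594.3² = 29.7003.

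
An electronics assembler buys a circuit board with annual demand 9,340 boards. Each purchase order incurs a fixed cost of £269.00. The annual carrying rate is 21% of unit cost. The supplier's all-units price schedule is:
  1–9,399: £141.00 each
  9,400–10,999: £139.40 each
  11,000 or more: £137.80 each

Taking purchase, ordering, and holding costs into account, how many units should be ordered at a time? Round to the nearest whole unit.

Holding cost per unit per year at price C is H = 0.21·C.
For each price level, check whether its EOQ is feasible; otherwise the best quantity at that price is the breakpoint.
EOQ at £141.00 = 412.0 (feasible in tier 1): TC = 9,340×£141.00 + (9,340/412.0)×269 + (412.0/2)×0.21×£141.00 = £1,329,137.86.
EOQ at £139.40 = 414.3 < 9400, so use break Q=9400: TC = 9,340×£139.40 + (9,340/9400.0)×269 + (9400.0/2)×0.21×£139.40 = £1,439,851.08.
EOQ at £137.80 = 416.7 < 11000, so use break Q=11000: TC = 9,340×£137.80 + (9,340/11000.0)×269 + (11000.0/2)×0.21×£137.80 = £1,446,439.41.
Lowest total cost is £1,329,137.86 at Q = 412.0.

Q* ≈ 412 boards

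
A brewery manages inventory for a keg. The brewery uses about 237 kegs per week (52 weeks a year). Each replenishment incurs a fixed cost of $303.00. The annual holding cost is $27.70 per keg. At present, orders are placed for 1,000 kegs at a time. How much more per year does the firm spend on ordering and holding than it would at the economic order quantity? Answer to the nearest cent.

Annual demand D = 237 × 52 = 12,324.
EOQ = √(2DS/H) = √(2 × 12,324 × 303 / 27.7) ≈ 519.24.
Cost at Q* = (D/Q*)S + (Q*/2)H = √(2DSH) ≈ $14,383.08.
Cost at Q = 1,000: (12,324/1,000)×303 + (1,000/2)×27.7 = $3,734.17 + $13,850.00 = $17,584.17.
Excess = $17,584.17 − $14,383.08 = $3,201.09.

Extra cost ≈ $3,201.09 per year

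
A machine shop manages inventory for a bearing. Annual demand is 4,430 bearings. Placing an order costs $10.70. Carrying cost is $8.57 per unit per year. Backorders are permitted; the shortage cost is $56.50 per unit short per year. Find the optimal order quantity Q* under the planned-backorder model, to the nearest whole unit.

Q* ≈ 113 bearings

With planned backorders, Q* = √(2DS/H) · √((H+B)/B).
√(2DS/H) = √(2 × 4,430 × 10.7 / 8.57) = 105.176.
√((H+B)/B) = √((8.57+56.5)/56.5) = 1.0732.
Q* ≈ 112.872.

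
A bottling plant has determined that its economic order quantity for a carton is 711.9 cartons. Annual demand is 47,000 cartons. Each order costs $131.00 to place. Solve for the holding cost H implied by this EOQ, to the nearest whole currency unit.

H ≈ $24

The basic EOQ model gives Q* = √(2DS/H); rearrange for the unknown.
From Q* = √(2DS/H): H = 2DS / Q*² = 2 × 47,000 × 131 / 711.9² = 24.2975.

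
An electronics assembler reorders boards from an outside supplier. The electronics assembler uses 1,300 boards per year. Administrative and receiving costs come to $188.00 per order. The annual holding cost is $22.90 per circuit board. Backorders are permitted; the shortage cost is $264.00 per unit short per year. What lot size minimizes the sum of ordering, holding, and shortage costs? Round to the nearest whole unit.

Q* ≈ 152 boards

With planned backorders, Q* = √(2DS/H) · √((H+B)/B).
√(2DS/H) = √(2 × 1,300 × 188 / 22.9) = 146.099.
√((H+B)/B) = √((22.9+264)/264) = 1.0425.
Q* ≈ 152.304.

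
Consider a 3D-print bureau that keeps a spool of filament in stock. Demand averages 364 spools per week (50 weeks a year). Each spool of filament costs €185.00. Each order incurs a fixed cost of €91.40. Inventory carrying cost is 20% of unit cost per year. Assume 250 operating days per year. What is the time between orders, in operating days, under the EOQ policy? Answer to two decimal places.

T ≈ 4.12 days

Annual demand D = 364 × 50 = 18,200.
Holding cost H = 0.20 × €185.00 = €37.0000 per unit per year.
The optimal lot size = √(2DS/H) = √(2 × 18,200 × 91.4 / 37) ≈ 299.86.
Cycle time = Q*/D × 250 = 299.86 / 18,200 × 250 ≈ 4.119 days.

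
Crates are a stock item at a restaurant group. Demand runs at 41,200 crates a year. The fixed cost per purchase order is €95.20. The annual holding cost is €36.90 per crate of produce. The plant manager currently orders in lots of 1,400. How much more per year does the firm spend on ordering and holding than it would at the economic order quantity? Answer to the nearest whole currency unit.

Extra cost ≈ €11,618 per year

EOQ = √(2DS/H) = √(2 × 41,200 × 95.2 / 36.9) ≈ 461.07.
Cost at Q* = (D/Q*)S + (Q*/2)H = √(2DSH) ≈ €17,013.56.
Cost at Q = 1,400: (41,200/1,400)×95.2 + (1,400/2)×36.9 = €2,801.60 + €25,830.00 = €28,631.60.
Excess = €28,631.60 − €17,013.56 = €11,618.04.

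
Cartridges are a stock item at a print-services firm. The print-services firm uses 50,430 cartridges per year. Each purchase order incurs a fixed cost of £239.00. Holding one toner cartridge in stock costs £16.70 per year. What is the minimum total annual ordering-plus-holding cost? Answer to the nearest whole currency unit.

Q* = √(2DS/H) = √(2 × 50,430 × 239 / 16.7) ≈ 1201.43.
At Q*, ordering cost (D/Q*)S equals holding cost (Q*/2)H, each = √(DSH/2).
Minimum total = √(2DSH) = √(2 × 50,430 × 239 × 16.7) ≈ 20063.961.

TC* ≈ £20,064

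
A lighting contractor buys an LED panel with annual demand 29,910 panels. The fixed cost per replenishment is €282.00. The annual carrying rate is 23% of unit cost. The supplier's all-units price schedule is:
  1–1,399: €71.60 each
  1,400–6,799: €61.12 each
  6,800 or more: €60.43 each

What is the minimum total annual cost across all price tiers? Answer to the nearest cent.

Holding cost per unit per year at price C is H = 0.23·C.
Candidates are each tier's EOQ (if it falls in that tier) and each price-break quantity.
EOQ at €71.60 = 1012.1 (feasible in tier 1): TC = 29,910×€71.60 + (29,910/1012.1)×282 + (1012.1/2)×0.23×€71.60 = €2,158,223.41.
EOQ at €61.12 = 1095.4 < 1400, so use break Q=1400: TC = 29,910×€61.12 + (29,910/1400.0)×282 + (1400.0/2)×0.23×€61.12 = €1,843,964.25.
EOQ at €60.43 = 1101.7 < 6800, so use break Q=6800: TC = 29,910×€60.43 + (29,910/6800.0)×282 + (6800.0/2)×0.23×€60.43 = €1,855,957.95.
Lowest total cost among the candidates is at Q = 1400.0.

TC* ≈ €1,843,964.25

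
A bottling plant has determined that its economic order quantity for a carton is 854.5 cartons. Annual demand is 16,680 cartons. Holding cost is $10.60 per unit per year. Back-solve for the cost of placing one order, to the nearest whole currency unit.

The basic EOQ model gives Q* = √(2DS/H); rearrange for the unknown.
From Q* = √(2DS/H): S = Q*²H / (2D) = 854.5² × 10.6 / (2 × 16,680) = 232.0085.

S ≈ $232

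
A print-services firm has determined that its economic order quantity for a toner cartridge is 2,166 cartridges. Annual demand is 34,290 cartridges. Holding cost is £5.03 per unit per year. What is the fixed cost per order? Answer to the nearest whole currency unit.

S ≈ £344

Squaring Q* = √(2DS/H) gives Q*² = 2DS/H.
From Q* = √(2DS/H): S = Q*²H / (2D) = 2,166² × 5.03 / (2 × 34,290) = 344.1022.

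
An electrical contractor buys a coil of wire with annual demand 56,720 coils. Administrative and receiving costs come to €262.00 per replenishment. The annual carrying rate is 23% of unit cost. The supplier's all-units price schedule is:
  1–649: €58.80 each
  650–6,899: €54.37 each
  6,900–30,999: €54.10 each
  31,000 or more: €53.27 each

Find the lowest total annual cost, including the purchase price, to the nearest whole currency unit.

Holding cost per unit per year at price C is H = 0.23·C.
For each price level, check whether its EOQ is feasible; otherwise the best quantity at that price is the breakpoint.
Tier 1 (€58.80): EOQ = 1482.5 exceeds tier's upper bound 649, so this tier is dominated.
EOQ at €54.37 = 1541.7 (feasible in tier 2): TC = 56,720×€54.37 + (56,720/1541.7)×262 + (1541.7/2)×0.23×€54.37 = €3,103,145.08.
EOQ at €54.10 = 1545.5 < 6900, so use break Q=6900: TC = 56,720×€54.10 + (56,720/6900.0)×262 + (6900.0/2)×0.23×€54.10 = €3,113,634.07.
EOQ at €53.27 = 1557.5 < 31000, so use break Q=31000: TC = 56,720×€53.27 + (56,720/31000.0)×262 + (31000.0/2)×0.23×€53.27 = €3,211,861.33.
Lowest total cost among the candidates is at Q = 1541.7.

TC* ≈ €3,103,145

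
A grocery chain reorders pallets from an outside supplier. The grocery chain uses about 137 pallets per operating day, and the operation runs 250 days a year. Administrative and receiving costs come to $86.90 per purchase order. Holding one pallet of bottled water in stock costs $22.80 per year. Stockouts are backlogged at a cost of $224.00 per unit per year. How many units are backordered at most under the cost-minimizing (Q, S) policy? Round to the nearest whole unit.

Annual demand D = 137 × 250 = 34,250.
With planned backorders, Q* = √(2DS/H) · √((H+B)/B).
√(2DS/H) = √(2 × 34,250 × 86.9 / 22.8) = 510.961.
√((H+B)/B) = √((22.8+224)/224) = 1.0497.
Q* ≈ 536.335.
S* = Q* · H/(H+B) = 536.335 × 22.8/246.8 ≈ 49.548.

S* ≈ 50 pallets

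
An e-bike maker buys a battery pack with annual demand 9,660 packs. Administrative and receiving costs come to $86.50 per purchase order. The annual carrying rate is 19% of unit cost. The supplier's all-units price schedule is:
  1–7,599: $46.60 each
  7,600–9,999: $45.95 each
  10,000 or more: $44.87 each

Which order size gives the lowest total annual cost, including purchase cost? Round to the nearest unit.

Holding cost per unit per year at price C is H = 0.19·C.
Candidates are each tier's EOQ (if it falls in that tier) and each price-break quantity.
EOQ at $46.60 = 434.5 (feasible in tier 1): TC = 9,660×$46.60 + (9,660/434.5)×86.5 + (434.5/2)×0.19×$46.60 = $454,002.64.
EOQ at $45.95 = 437.5 < 7600, so use break Q=7600: TC = 9,660×$45.95 + (9,660/7600.0)×86.5 + (7600.0/2)×0.19×$45.95 = $477,162.85.
EOQ at $44.87 = 442.7 < 10000, so use break Q=10000: TC = 9,660×$44.87 + (9,660/10000.0)×86.5 + (10000.0/2)×0.19×$44.87 = $476,154.26.
Lowest total cost is $454,002.64 at Q = 434.5.

Q* ≈ 434 packs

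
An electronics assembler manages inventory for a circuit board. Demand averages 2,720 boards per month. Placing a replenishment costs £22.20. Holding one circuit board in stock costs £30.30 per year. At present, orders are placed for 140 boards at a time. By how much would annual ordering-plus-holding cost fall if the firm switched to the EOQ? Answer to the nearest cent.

Extra cost ≈ £670.22 per year

Annual demand D = 2,720 × 12 = 32,640.
EOQ = √(2DS/H) = √(2 × 32,640 × 22.2 / 30.3) ≈ 218.70.
Cost at Q* = (D/Q*)S + (Q*/2)H = √(2DSH) ≈ £6,626.56.
Cost at Q = 140: (32,640/140)×22.2 + (140/2)×30.3 = £5,175.77 + £2,121.00 = £7,296.77.
Excess = £7,296.77 − £6,626.56 = £670.22.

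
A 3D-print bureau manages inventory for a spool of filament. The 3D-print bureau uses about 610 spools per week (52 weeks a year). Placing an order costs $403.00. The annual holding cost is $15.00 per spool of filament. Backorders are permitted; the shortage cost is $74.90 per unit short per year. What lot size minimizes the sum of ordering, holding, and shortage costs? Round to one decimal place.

Annual demand D = 610 × 52 = 31,720.
With planned backorders, Q* = √(2DS/H) · √((H+B)/B).
√(2DS/H) = √(2 × 31,720 × 403 / 15) = 1305.535.
√((H+B)/B) = √((15+74.9)/74.9) = 1.0956.
Q* ≈ 1430.301.

Q* ≈ 1,430.3 spools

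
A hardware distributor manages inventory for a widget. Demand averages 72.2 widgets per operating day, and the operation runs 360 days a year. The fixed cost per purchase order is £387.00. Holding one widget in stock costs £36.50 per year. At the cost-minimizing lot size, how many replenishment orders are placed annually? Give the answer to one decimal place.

Annual demand D = 72.2 × 360 = 25,992.
Q* = √(2DS/H) = √(2 × 25,992 × 387 / 36.5) ≈ 742.41.
Orders per year = D / Q* = 25,992 / 742.41 ≈ 35.010.

N ≈ 35.0 orders per year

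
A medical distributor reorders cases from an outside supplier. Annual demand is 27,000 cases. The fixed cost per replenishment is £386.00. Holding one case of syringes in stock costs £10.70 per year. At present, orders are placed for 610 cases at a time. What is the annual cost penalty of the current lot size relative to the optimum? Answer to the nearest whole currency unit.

EOQ = √(2DS/H) = √(2 × 27,000 × 386 / 10.7) ≈ 1395.72.
Cost at Q* = (D/Q*)S + (Q*/2)H = √(2DSH) ≈ £14,934.22.
Cost at Q = 610: (27,000/610)×386 + (610/2)×10.7 = £17,085.25 + £3,263.50 = £20,348.75.
Excess = £20,348.75 − £14,934.22 = £5,414.53.

Extra cost ≈ £5,415 per year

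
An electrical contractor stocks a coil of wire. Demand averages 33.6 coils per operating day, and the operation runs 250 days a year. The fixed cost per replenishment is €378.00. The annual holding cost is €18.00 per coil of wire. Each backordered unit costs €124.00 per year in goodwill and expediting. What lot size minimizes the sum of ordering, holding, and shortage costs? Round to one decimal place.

Q* ≈ 635.6 coils

Annual demand D = 33.6 × 250 = 8,400.
With planned backorders, Q* = √(2DS/H) · √((H+B)/B).
√(2DS/H) = √(2 × 8,400 × 378 / 18) = 593.970.
√((H+B)/B) = √((18+124)/124) = 1.0701.
Q* ≈ 635.620.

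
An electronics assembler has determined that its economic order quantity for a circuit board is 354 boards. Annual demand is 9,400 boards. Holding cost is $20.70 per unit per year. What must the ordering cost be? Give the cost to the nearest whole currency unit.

S ≈ $138

The basic EOQ model gives Q* = √(2DS/H); rearrange for the unknown.
From Q* = √(2DS/H): S = Q*²H / (2D) = 354² × 20.7 / (2 × 9,400) = 137.9809.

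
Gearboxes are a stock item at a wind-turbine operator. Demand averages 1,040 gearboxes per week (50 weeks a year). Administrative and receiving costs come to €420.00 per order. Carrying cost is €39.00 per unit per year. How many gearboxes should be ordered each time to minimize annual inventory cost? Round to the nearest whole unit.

Q* ≈ 1,058 gearboxes

Annual demand D = 1,040 × 50 = 52,000.
EOQ = √(2DS / H) = √(2 × 52,000 × 420 / 39).
= √(43,680,000 / 39) = √1,120,000 ≈ 1058.301.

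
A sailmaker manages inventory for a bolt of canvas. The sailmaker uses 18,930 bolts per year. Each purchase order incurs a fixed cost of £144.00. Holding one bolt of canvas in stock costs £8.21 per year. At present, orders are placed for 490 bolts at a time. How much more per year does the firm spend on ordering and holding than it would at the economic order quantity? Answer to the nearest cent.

Extra cost ≈ £884.29 per year

EOQ = √(2DS/H) = √(2 × 18,930 × 144 / 8.21) ≈ 814.89.
Cost at Q* = (D/Q*)S + (Q*/2)H = √(2DSH) ≈ £6,690.26.
Cost at Q = 490: (18,930/490)×144 + (490/2)×8.21 = £5,563.10 + £2,011.45 = £7,574.55.
Excess = £7,574.55 − £6,690.26 = £884.29.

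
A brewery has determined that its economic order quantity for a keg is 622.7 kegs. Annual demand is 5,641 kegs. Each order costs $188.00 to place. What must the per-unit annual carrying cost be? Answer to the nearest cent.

Invert the EOQ relation Q*² = 2DS/H.
From Q* = √(2DS/H): H = 2DS / Q*² = 2 × 5,641 × 188 / 622.7² = 5.4700.

H ≈ $5.47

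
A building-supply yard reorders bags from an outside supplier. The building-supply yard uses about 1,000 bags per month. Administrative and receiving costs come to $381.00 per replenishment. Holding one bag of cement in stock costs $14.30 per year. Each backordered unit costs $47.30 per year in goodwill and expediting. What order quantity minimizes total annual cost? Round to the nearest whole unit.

Annual demand D = 1,000 × 12 = 12,000.
With planned backorders, Q* = √(2DS/H) · √((H+B)/B).
√(2DS/H) = √(2 × 12,000 × 381 / 14.3) = 799.650.
√((H+B)/B) = √((14.3+47.3)/47.3) = 1.1412.
Q* ≈ 912.557.

Q* ≈ 913 bags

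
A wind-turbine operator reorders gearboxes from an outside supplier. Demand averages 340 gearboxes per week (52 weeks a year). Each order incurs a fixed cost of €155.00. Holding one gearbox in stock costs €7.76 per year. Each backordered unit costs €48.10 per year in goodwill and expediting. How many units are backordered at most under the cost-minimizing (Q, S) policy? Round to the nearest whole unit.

Annual demand D = 340 × 52 = 17,680.
With planned backorders, Q* = √(2DS/H) · √((H+B)/B).
√(2DS/H) = √(2 × 17,680 × 155 / 7.76) = 840.410.
√((H+B)/B) = √((7.76+48.1)/48.1) = 1.0777.
Q* ≈ 905.668.
S* = Q* · H/(H+B) = 905.668 × 7.76/55.86 ≈ 125.814.

S* ≈ 126 gearboxes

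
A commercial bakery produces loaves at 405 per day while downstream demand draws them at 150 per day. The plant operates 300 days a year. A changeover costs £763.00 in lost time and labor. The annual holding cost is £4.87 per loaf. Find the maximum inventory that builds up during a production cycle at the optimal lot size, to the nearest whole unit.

I_max ≈ 2,980 loaves

Annual demand D = 150 × 300 = 45,000.
Production build-up factor (1 − d/p) = 1 − 150/405 = 0.6296.
Q* = √(2DS / (H(1 − d/p))) = √(2 × 45,000 × 763 / (4.87 × 0.6296)).
= √(68,670,000 / 3.0663) ≈ 4732.346.
Maximum inventory = Q*(1 − d/p) = 4732.346 × 0.6296 ≈ 2979.625.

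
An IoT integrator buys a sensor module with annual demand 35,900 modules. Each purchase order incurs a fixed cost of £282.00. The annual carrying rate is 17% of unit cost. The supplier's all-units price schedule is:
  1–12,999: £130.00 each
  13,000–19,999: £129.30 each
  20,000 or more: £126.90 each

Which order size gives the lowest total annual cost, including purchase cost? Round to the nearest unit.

Q* ≈ 957 modules

Holding cost per unit per year at price C is H = 0.17·C.
Evaluate total cost at each tier's feasible EOQ or, if the EOQ is below the tier, at the tier's minimum quantity.
EOQ at £130.00 = 957.2 (feasible in tier 1): TC = 35,900×£130.00 + (35,900/957.2)×282 + (957.2/2)×0.17×£130.00 = £4,688,153.53.
EOQ at £129.30 = 959.8 < 13000, so use break Q=13000: TC = 35,900×£129.30 + (35,900/13000.0)×282 + (13000.0/2)×0.17×£129.30 = £4,785,525.25.
EOQ at £126.90 = 968.8 < 20000, so use break Q=20000: TC = 35,900×£126.90 + (35,900/20000.0)×282 + (20000.0/2)×0.17×£126.90 = £4,771,946.19.
Lowest total cost is £4,688,153.53 at Q = 957.2.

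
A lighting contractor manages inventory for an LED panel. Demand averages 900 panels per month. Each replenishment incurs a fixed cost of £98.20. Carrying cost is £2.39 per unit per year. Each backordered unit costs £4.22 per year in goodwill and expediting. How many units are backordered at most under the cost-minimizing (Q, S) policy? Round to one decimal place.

S* ≈ 426.3 panels

Annual demand D = 900 × 12 = 10,800.
With planned backorders, Q* = √(2DS/H) · √((H+B)/B).
√(2DS/H) = √(2 × 10,800 × 98.2 / 2.39) = 942.071.
√((H+B)/B) = √((2.39+4.22)/4.22) = 1.2515.
Q* ≈ 1179.039.
S* = Q* · H/(H+B) = 1179.039 × 2.39/6.61 ≈ 426.309.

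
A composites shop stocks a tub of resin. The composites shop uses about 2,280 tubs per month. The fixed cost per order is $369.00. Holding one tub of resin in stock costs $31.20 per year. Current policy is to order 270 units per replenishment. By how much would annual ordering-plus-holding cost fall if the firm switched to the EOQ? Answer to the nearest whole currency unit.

Annual demand D = 2,280 × 12 = 27,360.
EOQ = √(2DS/H) = √(2 × 27,360 × 369 / 31.2) ≈ 804.47.
Cost at Q* = (D/Q*)S + (Q*/2)H = √(2DSH) ≈ $25,099.41.
Cost at Q = 270: (27,360/270)×369 + (270/2)×31.2 = $37,392.00 + $4,212.00 = $41,604.00.
Excess = $41,604.00 − $25,099.41 = $16,504.59.

Extra cost ≈ $16,505 per year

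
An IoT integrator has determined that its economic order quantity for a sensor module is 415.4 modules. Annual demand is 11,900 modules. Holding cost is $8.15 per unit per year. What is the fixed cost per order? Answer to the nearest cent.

S ≈ $59.09

Squaring Q* = √(2DS/H) gives Q*² = 2DS/H.
From Q* = √(2DS/H): S = Q*²H / (2D) = 415.4² × 8.15 / (2 × 11,900) = 59.0900.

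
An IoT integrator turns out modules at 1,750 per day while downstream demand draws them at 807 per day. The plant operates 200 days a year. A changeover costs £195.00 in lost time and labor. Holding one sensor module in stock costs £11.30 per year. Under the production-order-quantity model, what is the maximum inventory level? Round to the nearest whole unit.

Annual demand D = 807 × 200 = 161,400.
Production build-up factor (1 − d/p) = 1 − 807/1,750 = 0.5389.
Q* = √(2DS / (H(1 − d/p))) = √(2 × 161,400 × 195 / (11.3 × 0.5389)).
= √(62,946,000 / 6.0891) ≈ 3215.200.
Maximum inventory = Q*(1 − d/p) = 3215.200 × 0.5389 ≈ 1732.534.

I_max ≈ 1,733 modules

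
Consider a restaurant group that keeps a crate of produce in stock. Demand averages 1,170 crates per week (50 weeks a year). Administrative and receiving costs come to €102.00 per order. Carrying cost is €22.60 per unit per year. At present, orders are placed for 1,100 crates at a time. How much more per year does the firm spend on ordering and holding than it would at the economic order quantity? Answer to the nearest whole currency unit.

Extra cost ≈ €1,432 per year

Annual demand D = 1,170 × 50 = 58,500.
EOQ = √(2DS/H) = √(2 × 58,500 × 102 / 22.6) ≈ 726.67.
Cost at Q* = (D/Q*)S + (Q*/2)H = √(2DSH) ≈ €16,422.80.
Cost at Q = 1,100: (58,500/1,100)×102 + (1,100/2)×22.6 = €5,424.55 + €12,430.00 = €17,854.55.
Excess = €17,854.55 − €16,422.80 = €1,431.74.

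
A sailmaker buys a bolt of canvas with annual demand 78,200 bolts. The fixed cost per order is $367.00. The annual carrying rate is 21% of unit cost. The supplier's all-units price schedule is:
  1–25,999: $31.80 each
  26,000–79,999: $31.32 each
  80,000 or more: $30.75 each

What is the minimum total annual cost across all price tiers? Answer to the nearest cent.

Holding cost per unit per year at price C is H = 0.21·C.
Evaluate total cost at each tier's feasible EOQ or, if the EOQ is below the tier, at the tier's minimum quantity.
EOQ at $31.80 = 2931.8 (feasible in tier 1): TC = 78,200×$31.80 + (78,200/2931.8)×367 + (2931.8/2)×0.21×$31.80 = $2,506,338.28.
EOQ at $31.32 = 2954.1 < 26000, so use break Q=26000: TC = 78,200×$31.32 + (78,200/26000.0)×367 + (26000.0/2)×0.21×$31.32 = $2,535,831.42.
EOQ at $30.75 = 2981.4 < 80000, so use break Q=80000: TC = 78,200×$30.75 + (78,200/80000.0)×367 + (80000.0/2)×0.21×$30.75 = $2,663,308.74.
Lowest total cost among the candidates is at Q = 2931.8.

TC* ≈ $2,506,338.28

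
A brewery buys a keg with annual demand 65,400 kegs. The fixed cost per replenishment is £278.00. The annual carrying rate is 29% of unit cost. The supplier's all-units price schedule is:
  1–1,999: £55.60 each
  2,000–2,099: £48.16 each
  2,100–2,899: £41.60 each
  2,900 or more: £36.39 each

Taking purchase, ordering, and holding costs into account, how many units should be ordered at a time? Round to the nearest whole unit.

Holding cost per unit per year at price C is H = 0.29·C.
For each price level, check whether its EOQ is feasible; otherwise the best quantity at that price is the breakpoint.
EOQ at £55.60 = 1501.7 (feasible in tier 1): TC = 65,400×£55.60 + (65,400/1501.7)×278 + (1501.7/2)×0.29×£55.60 = £3,660,453.78.
EOQ at £48.16 = 1613.6 < 2000, so use break Q=2000: TC = 65,400×£48.16 + (65,400/2000.0)×278 + (2000.0/2)×0.29×£48.16 = £3,172,721.00.
EOQ at £41.60 = 1736.1 < 2100, so use break Q=2100: TC = 65,400×£41.60 + (65,400/2100.0)×278 + (2100.0/2)×0.29×£41.60 = £2,741,964.91.
EOQ at £36.39 = 1856.2 < 2900, so use break Q=2900: TC = 65,400×£36.39 + (65,400/2900.0)×278 + (2900.0/2)×0.29×£36.39 = £2,401,477.37.
Lowest total cost is £2,401,477.37 at Q = 2900.0.

Q* ≈ 2,900 kegs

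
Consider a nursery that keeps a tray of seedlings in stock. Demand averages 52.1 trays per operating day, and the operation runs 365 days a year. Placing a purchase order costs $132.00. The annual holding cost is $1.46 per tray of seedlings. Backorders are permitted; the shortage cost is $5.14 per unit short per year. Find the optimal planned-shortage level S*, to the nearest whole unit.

S* ≈ 465 trays

Annual demand D = 52.1 × 365 = 19,016.5.
With planned backorders, Q* = √(2DS/H) · √((H+B)/B).
√(2DS/H) = √(2 × 19,016.5 × 132 / 1.46) = 1854.346.
√((H+B)/B) = √((1.46+5.14)/5.14) = 1.1332.
Q* ≈ 2101.267.
S* = Q* · H/(H+B) = 2101.267 × 1.46/6.6 ≈ 464.826.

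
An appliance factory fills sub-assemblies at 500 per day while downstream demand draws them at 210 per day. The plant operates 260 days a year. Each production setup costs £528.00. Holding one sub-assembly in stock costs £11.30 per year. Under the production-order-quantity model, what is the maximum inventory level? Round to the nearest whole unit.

Annual demand D = 210 × 260 = 54,600.
Production build-up factor (1 − d/p) = 1 − 210/500 = 0.5800.
Q* = √(2DS / (H(1 − d/p))) = √(2 × 54,600 × 528 / (11.3 × 0.5800)).
= √(57,657,600 / 6.554) ≈ 2966.027.
Maximum inventory = Q*(1 − d/p) = 2966.027 × 0.5800 ≈ 1720.296.

I_max ≈ 1,720 sub-assemblies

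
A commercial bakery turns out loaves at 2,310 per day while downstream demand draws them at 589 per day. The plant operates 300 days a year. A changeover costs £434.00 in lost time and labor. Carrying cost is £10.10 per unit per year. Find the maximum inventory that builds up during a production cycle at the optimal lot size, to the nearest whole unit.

Annual demand D = 589 × 300 = 176,700.
Production build-up factor (1 − d/p) = 1 − 589/2,310 = 0.7450.
Q* = √(2DS / (H(1 − d/p))) = √(2 × 176,700 × 434 / (10.1 × 0.7450)).
= √(153,375,600 / 7.5247) ≈ 4514.743.
Maximum inventory = Q*(1 − d/p) = 4514.743 × 0.7450 ≈ 3363.581.

I_max ≈ 3,364 loaves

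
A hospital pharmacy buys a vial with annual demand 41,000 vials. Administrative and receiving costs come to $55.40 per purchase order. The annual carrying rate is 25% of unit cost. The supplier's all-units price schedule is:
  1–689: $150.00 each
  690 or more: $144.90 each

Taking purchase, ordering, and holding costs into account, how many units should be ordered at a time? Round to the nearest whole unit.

Holding cost per unit per year at price C is H = 0.25·C.
For each price level, check whether its EOQ is feasible; otherwise the best quantity at that price is the breakpoint.
EOQ at $150.00 = 348.1 (feasible in tier 1): TC = 41,000×$150.00 + (41,000/348.1)×55.4 + (348.1/2)×0.25×$150.00 = $6,163,052.01.
EOQ at $144.90 = 354.1 < 690, so use break Q=690: TC = 41,000×$144.90 + (41,000/690.0)×55.4 + (690.0/2)×0.25×$144.90 = $5,956,689.51.
Lowest total cost is $5,956,689.51 at Q = 690.0.

Q* ≈ 690 vials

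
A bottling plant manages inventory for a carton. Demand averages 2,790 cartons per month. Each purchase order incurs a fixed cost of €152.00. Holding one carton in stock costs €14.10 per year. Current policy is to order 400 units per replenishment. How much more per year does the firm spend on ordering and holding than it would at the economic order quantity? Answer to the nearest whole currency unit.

Annual demand D = 2,790 × 12 = 33,480.
EOQ = √(2DS/H) = √(2 × 33,480 × 152 / 14.1) ≈ 849.61.
Cost at Q* = (D/Q*)S + (Q*/2)H = √(2DSH) ≈ €11,979.51.
Cost at Q = 400: (33,480/400)×152 + (400/2)×14.1 = €12,722.40 + €2,820.00 = €15,542.40.
Excess = €15,542.40 − €11,979.51 = €3,562.89.

Extra cost ≈ €3,563 per year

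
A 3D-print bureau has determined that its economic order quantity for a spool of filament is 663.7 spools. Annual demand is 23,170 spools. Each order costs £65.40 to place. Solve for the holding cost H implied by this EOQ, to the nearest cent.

H ≈ £6.88

The basic EOQ model gives Q* = √(2DS/H); rearrange for the unknown.
From Q* = √(2DS/H): H = 2DS / Q*² = 2 × 23,170 × 65.4 / 663.7² = 6.8800.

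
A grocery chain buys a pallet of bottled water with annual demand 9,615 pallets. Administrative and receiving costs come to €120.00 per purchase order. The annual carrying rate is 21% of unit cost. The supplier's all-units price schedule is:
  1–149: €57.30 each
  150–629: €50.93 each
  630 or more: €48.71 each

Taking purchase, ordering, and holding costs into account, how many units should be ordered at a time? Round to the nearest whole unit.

Holding cost per unit per year at price C is H = 0.21·C.
Evaluate total cost at each tier's feasible EOQ or, if the EOQ is below the tier, at the tier's minimum quantity.
Tier 1 (€57.30): EOQ = 437.9 exceeds tier's upper bound 149, so this tier is dominated.
EOQ at €50.93 = 464.5 (feasible in tier 2): TC = 9,615×€50.93 + (9,615/464.5)×120 + (464.5/2)×0.21×€50.93 = €494,659.89.
EOQ at €48.71 = 475.0 < 630, so use break Q=630: TC = 9,615×€48.71 + (9,615/630.0)×120 + (630.0/2)×0.21×€48.71 = €473,400.25.
Lowest total cost is €473,400.25 at Q = 630.0.

Q* ≈ 630 pallets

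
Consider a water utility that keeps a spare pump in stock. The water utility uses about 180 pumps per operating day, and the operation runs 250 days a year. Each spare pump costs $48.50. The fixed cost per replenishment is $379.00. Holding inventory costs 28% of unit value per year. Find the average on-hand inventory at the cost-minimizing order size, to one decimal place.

Average inventory ≈ 792.4 pumps

Annual demand D = 180 × 250 = 45,000.
Holding cost H = 0.28 × $48.50 = $13.5800 per unit per year.
The optimal lot size = √(2DS/H) = √(2 × 45,000 × 379 / 13.58) ≈ 1584.86.
Average inventory = Q*/2 ≈ 1584.86 / 2 = 792.430.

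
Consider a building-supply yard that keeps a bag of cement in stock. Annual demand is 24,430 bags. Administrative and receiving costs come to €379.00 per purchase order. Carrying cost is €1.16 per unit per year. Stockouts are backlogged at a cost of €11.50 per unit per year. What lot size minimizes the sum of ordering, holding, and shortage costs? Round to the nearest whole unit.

Q* ≈ 4,192 bags

With planned backorders, Q* = √(2DS/H) · √((H+B)/B).
√(2DS/H) = √(2 × 24,430 × 379 / 1.16) = 3995.465.
√((H+B)/B) = √((1.16+11.5)/11.5) = 1.0492.
Q* ≈ 4192.135.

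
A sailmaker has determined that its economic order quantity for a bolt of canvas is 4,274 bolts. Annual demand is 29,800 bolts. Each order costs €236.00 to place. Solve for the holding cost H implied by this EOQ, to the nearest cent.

H ≈ €0.77

Invert the EOQ relation Q*² = 2DS/H.
From Q* = √(2DS/H): H = 2DS / Q*² = 2 × 29,800 × 236 / 4,274² = 0.7700.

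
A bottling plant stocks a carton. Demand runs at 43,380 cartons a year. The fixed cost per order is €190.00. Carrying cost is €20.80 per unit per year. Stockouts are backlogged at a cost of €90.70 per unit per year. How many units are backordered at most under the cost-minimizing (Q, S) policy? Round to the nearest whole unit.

With planned backorders, Q* = √(2DS/H) · √((H+B)/B).
√(2DS/H) = √(2 × 43,380 × 190 / 20.8) = 890.235.
√((H+B)/B) = √((20.8+90.7)/90.7) = 1.1088.
Q* ≈ 987.049.
S* = Q* · H/(H+B) = 987.049 × 20.8/111.5 ≈ 184.131.

S* ≈ 184 cartons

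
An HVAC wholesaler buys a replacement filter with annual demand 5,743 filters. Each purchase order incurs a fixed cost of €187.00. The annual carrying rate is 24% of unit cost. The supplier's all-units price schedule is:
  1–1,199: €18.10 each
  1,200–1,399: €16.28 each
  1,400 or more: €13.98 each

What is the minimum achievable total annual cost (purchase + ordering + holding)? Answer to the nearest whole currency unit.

TC* ≈ €83,403

Holding cost per unit per year at price C is H = 0.24·C.
Evaluate total cost at each tier's feasible EOQ or, if the EOQ is below the tier, at the tier's minimum quantity.
EOQ at €18.10 = 703.2 (feasible in tier 1): TC = 5,743×€18.10 + (5,743/703.2)×187 + (703.2/2)×0.24×€18.10 = €107,002.87.
EOQ at €16.28 = 741.4 < 1200, so use break Q=1200: TC = 5,743×€16.28 + (5,743/1200.0)×187 + (1200.0/2)×0.24×€16.28 = €96,735.31.
EOQ at €13.98 = 800.1 < 1400, so use break Q=1400: TC = 5,743×€13.98 + (5,743/1400.0)×187 + (1400.0/2)×0.24×€13.98 = €83,402.88.
Lowest total cost among the candidates is at Q = 1400.0.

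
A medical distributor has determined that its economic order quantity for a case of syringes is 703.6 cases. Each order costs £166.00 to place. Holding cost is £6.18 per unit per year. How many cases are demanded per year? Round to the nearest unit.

D ≈ 9,215 cases per year

Invert the EOQ relation Q*² = 2DS/H.
From Q* = √(2DS/H): D = Q*²H / (2S) = 703.6² × 6.18 / (2 × 166) = 9215.142.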